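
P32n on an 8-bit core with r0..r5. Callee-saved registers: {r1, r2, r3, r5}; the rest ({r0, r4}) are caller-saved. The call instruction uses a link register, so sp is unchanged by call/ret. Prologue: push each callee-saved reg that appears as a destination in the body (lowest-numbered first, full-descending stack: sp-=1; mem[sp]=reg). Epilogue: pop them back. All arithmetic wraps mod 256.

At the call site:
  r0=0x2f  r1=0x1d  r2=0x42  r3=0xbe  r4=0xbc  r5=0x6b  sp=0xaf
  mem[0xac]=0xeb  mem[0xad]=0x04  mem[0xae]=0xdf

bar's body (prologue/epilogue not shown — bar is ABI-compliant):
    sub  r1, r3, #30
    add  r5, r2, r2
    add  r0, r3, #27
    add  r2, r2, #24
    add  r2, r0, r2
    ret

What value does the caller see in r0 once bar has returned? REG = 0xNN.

REG = 0xd9

prologue: push r1 -> mem[0xae]=0x1d, sp=0xae
prologue: push r2 -> mem[0xad]=0x42, sp=0xad
prologue: push r5 -> mem[0xac]=0x6b, sp=0xac
body[0] sub  r1, r3, #30 -> r1=0xa0
body[1] add  r5, r2, r2 -> r5=0x84
body[2] add  r0, r3, #27 -> r0=0xd9
body[3] add  r2, r2, #24 -> r2=0x5a
body[4] add  r2, r0, r2 -> r2=0x33
epilogue: pop r5=0x6b, sp=0xad
epilogue: pop r2=0x42, sp=0xae
epilogue: pop r1=0x1d, sp=0xaf
r0 is caller-saved -> body value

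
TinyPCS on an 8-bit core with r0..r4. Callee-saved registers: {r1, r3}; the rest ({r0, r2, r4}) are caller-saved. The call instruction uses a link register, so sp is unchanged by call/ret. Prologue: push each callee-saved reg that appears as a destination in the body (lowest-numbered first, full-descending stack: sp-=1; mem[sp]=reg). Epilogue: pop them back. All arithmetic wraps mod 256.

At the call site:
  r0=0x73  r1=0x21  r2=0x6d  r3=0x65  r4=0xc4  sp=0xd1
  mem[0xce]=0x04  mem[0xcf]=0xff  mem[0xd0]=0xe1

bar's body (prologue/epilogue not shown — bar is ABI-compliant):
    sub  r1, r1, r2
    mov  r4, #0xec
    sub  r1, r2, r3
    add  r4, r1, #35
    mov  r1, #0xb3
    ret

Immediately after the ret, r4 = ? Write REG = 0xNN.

prologue: push r1 → mem[0xd0]=0x21, sp=0xd0
body[0] sub  r1, r1, r2 → r1=0xb4
body[1] mov  r4, #0xec → r4=0xec
body[2] sub  r1, r2, r3 → r1=0x08
body[3] add  r4, r1, #35 → r4=0x2b
body[4] mov  r1, #0xb3 → r1=0xb3
epilogue: pop r1=0x21, sp=0xd1
r4 is caller-saved → body value

REG = 0x2b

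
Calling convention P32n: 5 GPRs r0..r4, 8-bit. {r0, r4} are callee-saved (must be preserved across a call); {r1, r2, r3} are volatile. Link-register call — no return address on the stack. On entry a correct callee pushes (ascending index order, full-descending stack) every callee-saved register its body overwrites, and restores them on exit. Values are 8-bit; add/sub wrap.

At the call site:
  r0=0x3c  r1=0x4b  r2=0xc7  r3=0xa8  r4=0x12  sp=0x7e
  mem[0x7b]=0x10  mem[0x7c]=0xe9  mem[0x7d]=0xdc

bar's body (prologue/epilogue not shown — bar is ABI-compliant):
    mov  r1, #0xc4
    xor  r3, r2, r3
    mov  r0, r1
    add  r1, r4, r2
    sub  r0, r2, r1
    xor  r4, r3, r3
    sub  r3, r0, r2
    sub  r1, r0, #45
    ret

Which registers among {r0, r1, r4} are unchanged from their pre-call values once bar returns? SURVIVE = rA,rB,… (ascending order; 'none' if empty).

prologue: push r0 -> mem[0x7d]=0x3c, sp=0x7d
prologue: push r4 -> mem[0x7c]=0x12, sp=0x7c
body[0] mov  r1, #0xc4 -> r1=0xc4
body[1] xor  r3, r2, r3 -> r3=0x6f
body[2] mov  r0, r1 -> r0=0xc4
body[3] add  r1, r4, r2 -> r1=0xd9
body[4] sub  r0, r2, r1 -> r0=0xee
body[5] xor  r4, r3, r3 -> r4=0x00
body[6] sub  r3, r0, r2 -> r3=0x27
body[7] sub  r1, r0, #45 -> r1=0xc1
epilogue: pop r4=0x12, sp=0x7d
epilogue: pop r0=0x3c, sp=0x7e
r0: callee-saved, written=True
r1: caller-saved, written=True
r4: callee-saved, written=True

SURVIVE = r0,r4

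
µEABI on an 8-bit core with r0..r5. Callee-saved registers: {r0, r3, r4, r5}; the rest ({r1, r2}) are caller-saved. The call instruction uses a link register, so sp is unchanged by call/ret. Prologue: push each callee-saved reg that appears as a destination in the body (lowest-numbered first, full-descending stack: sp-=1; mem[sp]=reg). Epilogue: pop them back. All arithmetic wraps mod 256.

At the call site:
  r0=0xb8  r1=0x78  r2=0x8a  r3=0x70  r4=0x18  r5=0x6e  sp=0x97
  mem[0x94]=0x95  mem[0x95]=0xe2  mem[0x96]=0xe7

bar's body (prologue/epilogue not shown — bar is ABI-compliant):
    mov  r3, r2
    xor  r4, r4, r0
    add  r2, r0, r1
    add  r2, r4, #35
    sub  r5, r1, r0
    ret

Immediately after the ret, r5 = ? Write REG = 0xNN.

prologue: push r3 → mem[0x96]=0x70, sp=0x96
prologue: push r4 → mem[0x95]=0x18, sp=0x95
prologue: push r5 → mem[0x94]=0x6e, sp=0x94
body[0] mov  r3, r2 → r3=0x8a
body[1] xor  r4, r4, r0 → r4=0xa0
body[2] add  r2, r0, r1 → r2=0x30
body[3] add  r2, r4, #35 → r2=0xc3
body[4] sub  r5, r1, r0 → r5=0xc0
epilogue: pop r5=0x6e, sp=0x95
epilogue: pop r4=0x18, sp=0x96
epilogue: pop r3=0x70, sp=0x97
r5 is callee-saved → restored

REG = 0x6e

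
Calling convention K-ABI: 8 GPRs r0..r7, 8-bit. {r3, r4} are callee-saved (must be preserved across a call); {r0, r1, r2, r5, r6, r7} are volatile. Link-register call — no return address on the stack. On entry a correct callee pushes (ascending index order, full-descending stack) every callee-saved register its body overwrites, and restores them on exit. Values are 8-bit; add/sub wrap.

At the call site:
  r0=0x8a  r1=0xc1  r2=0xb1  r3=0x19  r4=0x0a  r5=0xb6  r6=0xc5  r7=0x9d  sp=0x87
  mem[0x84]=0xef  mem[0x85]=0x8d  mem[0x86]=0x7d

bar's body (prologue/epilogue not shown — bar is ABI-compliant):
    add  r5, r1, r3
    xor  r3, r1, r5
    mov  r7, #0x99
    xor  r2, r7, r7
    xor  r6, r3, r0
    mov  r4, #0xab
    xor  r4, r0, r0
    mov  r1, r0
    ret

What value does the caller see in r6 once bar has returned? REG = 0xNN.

REG = 0x91

prologue: push r3 → mem[0x86]=0x19, sp=0x86
prologue: push r4 → mem[0x85]=0x0a, sp=0x85
body[0] add  r5, r1, r3 → r5=0xda
body[1] xor  r3, r1, r5 → r3=0x1b
body[2] mov  r7, #0x99 → r7=0x99
body[3] xor  r2, r7, r7 → r2=0x00
body[4] xor  r6, r3, r0 → r6=0x91
body[5] mov  r4, #0xab → r4=0xab
body[6] xor  r4, r0, r0 → r4=0x00
body[7] mov  r1, r0 → r1=0x8a
epilogue: pop r4=0x0a, sp=0x86
epilogue: pop r3=0x19, sp=0x87
r6 is caller-saved → body value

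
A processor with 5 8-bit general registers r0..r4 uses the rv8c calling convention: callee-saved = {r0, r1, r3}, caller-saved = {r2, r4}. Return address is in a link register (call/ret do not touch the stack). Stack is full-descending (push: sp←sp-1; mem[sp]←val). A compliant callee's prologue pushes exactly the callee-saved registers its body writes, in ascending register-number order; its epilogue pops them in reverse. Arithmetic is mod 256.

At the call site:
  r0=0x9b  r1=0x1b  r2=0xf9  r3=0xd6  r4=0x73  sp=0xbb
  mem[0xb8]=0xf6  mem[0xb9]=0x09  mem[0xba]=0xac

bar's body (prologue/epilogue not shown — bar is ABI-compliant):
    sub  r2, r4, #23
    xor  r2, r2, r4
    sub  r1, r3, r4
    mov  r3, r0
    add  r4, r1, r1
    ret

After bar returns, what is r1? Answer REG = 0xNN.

REG = 0x1b

prologue: push r1 → mem[0xba]=0x1b, sp=0xba
prologue: push r3 → mem[0xb9]=0xd6, sp=0xb9
body[0] sub  r2, r4, #23 → r2=0x5c
body[1] xor  r2, r2, r4 → r2=0x2f
body[2] sub  r1, r3, r4 → r1=0x63
body[3] mov  r3, r0 → r3=0x9b
body[4] add  r4, r1, r1 → r4=0xc6
epilogue: pop r3=0xd6, sp=0xba
epilogue: pop r1=0x1b, sp=0xbb
r1 is callee-saved → restored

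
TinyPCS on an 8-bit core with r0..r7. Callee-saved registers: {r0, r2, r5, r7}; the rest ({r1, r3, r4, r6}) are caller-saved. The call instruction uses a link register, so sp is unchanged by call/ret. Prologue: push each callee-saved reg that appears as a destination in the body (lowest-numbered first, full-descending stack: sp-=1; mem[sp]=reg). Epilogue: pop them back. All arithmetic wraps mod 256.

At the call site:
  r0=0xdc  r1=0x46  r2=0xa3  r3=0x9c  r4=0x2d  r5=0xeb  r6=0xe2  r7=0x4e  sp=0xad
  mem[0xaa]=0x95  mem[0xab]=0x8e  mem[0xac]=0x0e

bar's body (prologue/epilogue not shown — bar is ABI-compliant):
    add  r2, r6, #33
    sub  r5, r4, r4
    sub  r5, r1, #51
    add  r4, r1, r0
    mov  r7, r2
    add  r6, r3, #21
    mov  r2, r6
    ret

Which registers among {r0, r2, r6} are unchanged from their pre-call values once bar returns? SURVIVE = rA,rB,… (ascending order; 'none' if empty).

SURVIVE = r0,r2

prologue: push r2 -> mem[0xac]=0xa3, sp=0xac
prologue: push r5 -> mem[0xab]=0xeb, sp=0xab
prologue: push r7 -> mem[0xaa]=0x4e, sp=0xaa
body[0] add  r2, r6, #33 -> r2=0x03
body[1] sub  r5, r4, r4 -> r5=0x00
body[2] sub  r5, r1, #51 -> r5=0x13
body[3] add  r4, r1, r0 -> r4=0x22
body[4] mov  r7, r2 -> r7=0x03
body[5] add  r6, r3, #21 -> r6=0xb1
body[6] mov  r2, r6 -> r2=0xb1
epilogue: pop r7=0x4e, sp=0xab
epilogue: pop r5=0xeb, sp=0xac
epilogue: pop r2=0xa3, sp=0xad
r0: callee-saved, written=False
r2: callee-saved, written=True
r6: caller-saved, written=True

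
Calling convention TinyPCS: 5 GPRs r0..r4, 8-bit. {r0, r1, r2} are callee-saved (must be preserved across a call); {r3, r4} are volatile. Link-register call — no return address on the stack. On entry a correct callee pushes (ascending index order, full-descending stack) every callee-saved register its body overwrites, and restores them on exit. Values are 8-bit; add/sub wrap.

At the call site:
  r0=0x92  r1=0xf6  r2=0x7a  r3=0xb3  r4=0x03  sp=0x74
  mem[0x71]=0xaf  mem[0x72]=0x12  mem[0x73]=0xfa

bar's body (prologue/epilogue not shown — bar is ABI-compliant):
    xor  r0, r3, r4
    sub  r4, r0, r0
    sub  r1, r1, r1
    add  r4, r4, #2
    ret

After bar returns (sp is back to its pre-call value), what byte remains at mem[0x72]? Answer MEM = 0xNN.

MEM = 0xf6

prologue: push r0 -> mem[0x73]=0x92, sp=0x73
prologue: push r1 -> mem[0x72]=0xf6, sp=0x72
body[0] xor  r0, r3, r4 -> r0=0xb0
body[1] sub  r4, r0, r0 -> r4=0x00
body[2] sub  r1, r1, r1 -> r1=0x00
body[3] add  r4, r4, #2 -> r4=0x02
epilogue: pop r1=0xf6, sp=0x73
epilogue: pop r0=0x92, sp=0x74
prologue pushed ['r0', 'r1'] at ['0x73', '0x72']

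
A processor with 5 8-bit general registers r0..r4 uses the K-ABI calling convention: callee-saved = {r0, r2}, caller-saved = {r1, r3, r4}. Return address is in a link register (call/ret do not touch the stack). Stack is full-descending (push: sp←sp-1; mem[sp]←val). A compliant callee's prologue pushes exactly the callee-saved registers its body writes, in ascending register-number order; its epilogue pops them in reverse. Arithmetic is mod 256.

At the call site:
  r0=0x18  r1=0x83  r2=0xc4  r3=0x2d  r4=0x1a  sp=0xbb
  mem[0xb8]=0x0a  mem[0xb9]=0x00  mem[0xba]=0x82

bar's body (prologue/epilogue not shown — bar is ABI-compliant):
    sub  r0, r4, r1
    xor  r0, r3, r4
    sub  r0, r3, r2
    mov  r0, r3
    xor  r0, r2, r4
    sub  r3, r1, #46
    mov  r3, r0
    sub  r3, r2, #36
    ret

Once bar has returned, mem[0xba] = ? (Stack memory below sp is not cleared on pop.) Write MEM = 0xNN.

prologue: push r0 -> mem[0xba]=0x18, sp=0xba
body[0] sub  r0, r4, r1 -> r0=0x97
body[1] xor  r0, r3, r4 -> r0=0x37
body[2] sub  r0, r3, r2 -> r0=0x69
body[3] mov  r0, r3 -> r0=0x2d
body[4] xor  r0, r2, r4 -> r0=0xde
body[5] sub  r3, r1, #46 -> r3=0x55
body[6] mov  r3, r0 -> r3=0xde
body[7] sub  r3, r2, #36 -> r3=0xa0
epilogue: pop r0=0x18, sp=0xbb
prologue pushed ['r0'] at ['0xba']

MEM = 0x18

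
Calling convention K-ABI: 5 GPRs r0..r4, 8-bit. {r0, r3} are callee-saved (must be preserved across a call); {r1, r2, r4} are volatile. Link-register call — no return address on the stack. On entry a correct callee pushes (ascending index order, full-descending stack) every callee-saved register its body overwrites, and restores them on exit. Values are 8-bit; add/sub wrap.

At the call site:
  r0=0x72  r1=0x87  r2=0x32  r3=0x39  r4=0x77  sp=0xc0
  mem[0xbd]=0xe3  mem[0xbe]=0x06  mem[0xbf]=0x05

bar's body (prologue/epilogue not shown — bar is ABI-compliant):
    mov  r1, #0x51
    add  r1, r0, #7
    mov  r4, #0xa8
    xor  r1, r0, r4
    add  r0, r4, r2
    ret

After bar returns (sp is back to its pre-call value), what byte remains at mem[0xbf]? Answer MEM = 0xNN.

prologue: push r0 -> mem[0xbf]=0x72, sp=0xbf
body[0] mov  r1, #0x51 -> r1=0x51
body[1] add  r1, r0, #7 -> r1=0x79
body[2] mov  r4, #0xa8 -> r4=0xa8
body[3] xor  r1, r0, r4 -> r1=0xda
body[4] add  r0, r4, r2 -> r0=0xda
epilogue: pop r0=0x72, sp=0xc0
prologue pushed ['r0'] at ['0xbf']

MEM = 0x72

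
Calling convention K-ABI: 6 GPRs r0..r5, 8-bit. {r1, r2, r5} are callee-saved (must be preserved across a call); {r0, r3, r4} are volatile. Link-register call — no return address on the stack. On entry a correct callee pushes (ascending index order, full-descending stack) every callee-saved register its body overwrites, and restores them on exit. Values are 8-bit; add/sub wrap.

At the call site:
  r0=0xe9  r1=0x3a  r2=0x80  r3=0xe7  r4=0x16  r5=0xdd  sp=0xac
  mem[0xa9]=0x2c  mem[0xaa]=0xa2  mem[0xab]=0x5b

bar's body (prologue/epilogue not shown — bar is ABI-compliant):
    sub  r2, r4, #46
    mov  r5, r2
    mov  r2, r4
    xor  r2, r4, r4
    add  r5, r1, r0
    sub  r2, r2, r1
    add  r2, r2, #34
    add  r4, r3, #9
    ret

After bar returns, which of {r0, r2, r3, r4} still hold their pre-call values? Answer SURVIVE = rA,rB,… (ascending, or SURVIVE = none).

prologue: push r2 -> mem[0xab]=0x80, sp=0xab
prologue: push r5 -> mem[0xaa]=0xdd, sp=0xaa
body[0] sub  r2, r4, #46 -> r2=0xe8
body[1] mov  r5, r2 -> r5=0xe8
body[2] mov  r2, r4 -> r2=0x16
body[3] xor  r2, r4, r4 -> r2=0x00
body[4] add  r5, r1, r0 -> r5=0x23
body[5] sub  r2, r2, r1 -> r2=0xc6
body[6] add  r2, r2, #34 -> r2=0xe8
body[7] add  r4, r3, #9 -> r4=0xf0
epilogue: pop r5=0xdd, sp=0xab
epilogue: pop r2=0x80, sp=0xac
r0: caller-saved, written=False
r2: callee-saved, written=True
r3: caller-saved, written=False
r4: caller-saved, written=True

SURVIVE = r0,r2,r3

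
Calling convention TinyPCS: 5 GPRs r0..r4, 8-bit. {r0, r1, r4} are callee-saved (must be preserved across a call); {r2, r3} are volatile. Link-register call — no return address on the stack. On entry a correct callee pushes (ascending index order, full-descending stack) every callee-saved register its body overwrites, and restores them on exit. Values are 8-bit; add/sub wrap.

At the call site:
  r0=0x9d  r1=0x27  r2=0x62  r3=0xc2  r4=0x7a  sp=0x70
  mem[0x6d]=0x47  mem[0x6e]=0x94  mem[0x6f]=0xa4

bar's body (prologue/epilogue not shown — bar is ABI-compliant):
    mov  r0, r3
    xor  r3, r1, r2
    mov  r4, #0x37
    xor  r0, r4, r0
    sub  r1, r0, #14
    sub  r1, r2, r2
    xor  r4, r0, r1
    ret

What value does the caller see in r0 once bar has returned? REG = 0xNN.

REG = 0x9d

prologue: push r0 -> mem[0x6f]=0x9d, sp=0x6f
prologue: push r1 -> mem[0x6e]=0x27, sp=0x6e
prologue: push r4 -> mem[0x6d]=0x7a, sp=0x6d
body[0] mov  r0, r3 -> r0=0xc2
body[1] xor  r3, r1, r2 -> r3=0x45
body[2] mov  r4, #0x37 -> r4=0x37
body[3] xor  r0, r4, r0 -> r0=0xf5
body[4] sub  r1, r0, #14 -> r1=0xe7
body[5] sub  r1, r2, r2 -> r1=0x00
body[6] xor  r4, r0, r1 -> r4=0xf5
epilogue: pop r4=0x7a, sp=0x6e
epilogue: pop r1=0x27, sp=0x6f
epilogue: pop r0=0x9d, sp=0x70
r0 is callee-saved -> restored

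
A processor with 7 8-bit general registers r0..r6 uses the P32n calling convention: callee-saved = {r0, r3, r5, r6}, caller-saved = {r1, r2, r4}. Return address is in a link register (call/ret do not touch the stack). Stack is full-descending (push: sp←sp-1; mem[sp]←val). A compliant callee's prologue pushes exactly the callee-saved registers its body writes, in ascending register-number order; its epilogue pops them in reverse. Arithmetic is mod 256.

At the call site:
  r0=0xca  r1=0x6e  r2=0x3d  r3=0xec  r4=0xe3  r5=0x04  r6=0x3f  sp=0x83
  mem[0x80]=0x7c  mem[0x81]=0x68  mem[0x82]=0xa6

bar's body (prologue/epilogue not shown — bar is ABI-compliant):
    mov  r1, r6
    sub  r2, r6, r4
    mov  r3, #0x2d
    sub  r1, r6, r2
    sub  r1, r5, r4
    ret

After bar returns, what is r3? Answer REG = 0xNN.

prologue: push r3 -> mem[0x82]=0xec, sp=0x82
body[0] mov  r1, r6 -> r1=0x3f
body[1] sub  r2, r6, r4 -> r2=0x5c
body[2] mov  r3, #0x2d -> r3=0x2d
body[3] sub  r1, r6, r2 -> r1=0xe3
body[4] sub  r1, r5, r4 -> r1=0x21
epilogue: pop r3=0xec, sp=0x83
r3 is callee-saved -> restored

REG = 0xec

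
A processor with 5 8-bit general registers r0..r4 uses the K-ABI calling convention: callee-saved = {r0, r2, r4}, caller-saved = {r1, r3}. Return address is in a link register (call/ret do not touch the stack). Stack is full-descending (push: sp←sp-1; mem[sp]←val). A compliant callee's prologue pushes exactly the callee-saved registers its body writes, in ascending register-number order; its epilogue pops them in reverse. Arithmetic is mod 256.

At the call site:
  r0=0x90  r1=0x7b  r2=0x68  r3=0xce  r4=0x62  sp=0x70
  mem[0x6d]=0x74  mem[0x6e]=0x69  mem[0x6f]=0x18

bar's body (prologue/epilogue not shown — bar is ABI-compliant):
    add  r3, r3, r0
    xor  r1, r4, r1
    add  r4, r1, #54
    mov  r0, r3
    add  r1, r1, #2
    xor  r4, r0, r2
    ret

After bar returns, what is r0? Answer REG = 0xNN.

prologue: push r0 -> mem[0x6f]=0x90, sp=0x6f
prologue: push r4 -> mem[0x6e]=0x62, sp=0x6e
body[0] add  r3, r3, r0 -> r3=0x5e
body[1] xor  r1, r4, r1 -> r1=0x19
body[2] add  r4, r1, #54 -> r4=0x4f
body[3] mov  r0, r3 -> r0=0x5e
body[4] add  r1, r1, #2 -> r1=0x1b
body[5] xor  r4, r0, r2 -> r4=0x36
epilogue: pop r4=0x62, sp=0x6f
epilogue: pop r0=0x90, sp=0x70
r0 is callee-saved -> restored

REG = 0x90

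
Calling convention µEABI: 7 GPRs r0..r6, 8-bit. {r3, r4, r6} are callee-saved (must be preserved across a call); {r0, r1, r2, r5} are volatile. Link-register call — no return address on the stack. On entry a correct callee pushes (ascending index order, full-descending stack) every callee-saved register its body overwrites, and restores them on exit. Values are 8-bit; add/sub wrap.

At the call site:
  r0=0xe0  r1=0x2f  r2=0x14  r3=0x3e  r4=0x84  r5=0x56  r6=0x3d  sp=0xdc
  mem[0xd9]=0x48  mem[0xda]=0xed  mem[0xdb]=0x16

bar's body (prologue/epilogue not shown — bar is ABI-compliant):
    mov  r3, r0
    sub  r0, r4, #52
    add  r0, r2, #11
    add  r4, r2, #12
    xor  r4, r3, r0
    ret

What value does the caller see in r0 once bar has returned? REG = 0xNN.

prologue: push r3 -> mem[0xdb]=0x3e, sp=0xdb
prologue: push r4 -> mem[0xda]=0x84, sp=0xda
body[0] mov  r3, r0 -> r3=0xe0
body[1] sub  r0, r4, #52 -> r0=0x50
body[2] add  r0, r2, #11 -> r0=0x1f
body[3] add  r4, r2, #12 -> r4=0x20
body[4] xor  r4, r3, r0 -> r4=0xff
epilogue: pop r4=0x84, sp=0xdb
epilogue: pop r3=0x3e, sp=0xdc
r0 is caller-saved -> body value

REG = 0x1f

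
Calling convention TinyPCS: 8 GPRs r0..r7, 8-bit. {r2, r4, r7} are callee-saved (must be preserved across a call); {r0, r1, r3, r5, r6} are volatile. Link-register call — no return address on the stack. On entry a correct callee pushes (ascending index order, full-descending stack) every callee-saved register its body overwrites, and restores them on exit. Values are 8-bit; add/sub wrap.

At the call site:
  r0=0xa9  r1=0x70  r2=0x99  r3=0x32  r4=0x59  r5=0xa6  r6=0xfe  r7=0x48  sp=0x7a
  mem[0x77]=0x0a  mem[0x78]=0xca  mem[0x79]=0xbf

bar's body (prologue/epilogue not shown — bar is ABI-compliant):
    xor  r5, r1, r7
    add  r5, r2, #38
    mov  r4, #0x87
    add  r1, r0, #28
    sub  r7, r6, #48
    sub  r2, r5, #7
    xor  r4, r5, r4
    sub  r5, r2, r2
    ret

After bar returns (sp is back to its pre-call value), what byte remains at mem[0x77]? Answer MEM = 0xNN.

MEM = 0x48

prologue: push r2 → mem[0x79]=0x99, sp=0x79
prologue: push r4 → mem[0x78]=0x59, sp=0x78
prologue: push r7 → mem[0x77]=0x48, sp=0x77
body[0] xor  r5, r1, r7 → r5=0x38
body[1] add  r5, r2, #38 → r5=0xbf
body[2] mov  r4, #0x87 → r4=0x87
body[3] add  r1, r0, #28 → r1=0xc5
body[4] sub  r7, r6, #48 → r7=0xce
body[5] sub  r2, r5, #7 → r2=0xb8
body[6] xor  r4, r5, r4 → r4=0x38
body[7] sub  r5, r2, r2 → r5=0x00
epilogue: pop r7=0x48, sp=0x78
epilogue: pop r4=0x59, sp=0x79
epilogue: pop r2=0x99, sp=0x7a
prologue pushed ['r2', 'r4', 'r7'] at ['0x79', '0x78', '0x77']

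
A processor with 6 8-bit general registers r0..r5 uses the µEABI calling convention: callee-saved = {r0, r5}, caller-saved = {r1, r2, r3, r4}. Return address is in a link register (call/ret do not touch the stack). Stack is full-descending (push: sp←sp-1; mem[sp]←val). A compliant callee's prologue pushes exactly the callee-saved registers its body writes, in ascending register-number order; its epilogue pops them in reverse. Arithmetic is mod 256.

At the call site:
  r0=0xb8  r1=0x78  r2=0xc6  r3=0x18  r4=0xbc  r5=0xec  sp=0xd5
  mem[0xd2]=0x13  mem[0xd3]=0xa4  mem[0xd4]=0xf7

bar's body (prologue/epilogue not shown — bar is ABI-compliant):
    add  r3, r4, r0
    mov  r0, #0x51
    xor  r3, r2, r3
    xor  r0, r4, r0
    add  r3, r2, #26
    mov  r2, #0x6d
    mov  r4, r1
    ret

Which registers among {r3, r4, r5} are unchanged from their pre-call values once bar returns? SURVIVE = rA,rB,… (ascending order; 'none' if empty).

prologue: push r0 → mem[0xd4]=0xb8, sp=0xd4
body[0] add  r3, r4, r0 → r3=0x74
body[1] mov  r0, #0x51 → r0=0x51
body[2] xor  r3, r2, r3 → r3=0xb2
body[3] xor  r0, r4, r0 → r0=0xed
body[4] add  r3, r2, #26 → r3=0xe0
body[5] mov  r2, #0x6d → r2=0x6d
body[6] mov  r4, r1 → r4=0x78
epilogue: pop r0=0xb8, sp=0xd5
r3: caller-saved, written=True
r4: caller-saved, written=True
r5: callee-saved, written=False

SURVIVE = r5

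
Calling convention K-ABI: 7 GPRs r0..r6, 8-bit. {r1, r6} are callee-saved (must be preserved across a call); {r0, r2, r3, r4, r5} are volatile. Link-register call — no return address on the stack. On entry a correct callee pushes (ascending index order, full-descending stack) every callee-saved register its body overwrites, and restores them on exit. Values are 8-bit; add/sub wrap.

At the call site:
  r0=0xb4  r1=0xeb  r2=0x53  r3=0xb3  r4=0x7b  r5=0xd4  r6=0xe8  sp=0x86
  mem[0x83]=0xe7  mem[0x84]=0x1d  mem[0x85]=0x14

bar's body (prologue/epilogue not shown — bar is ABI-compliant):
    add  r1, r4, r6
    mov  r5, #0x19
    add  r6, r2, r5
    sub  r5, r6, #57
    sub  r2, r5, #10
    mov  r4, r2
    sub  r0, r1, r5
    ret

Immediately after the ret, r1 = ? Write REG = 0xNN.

prologue: push r1 -> mem[0x85]=0xeb, sp=0x85
prologue: push r6 -> mem[0x84]=0xe8, sp=0x84
body[0] add  r1, r4, r6 -> r1=0x63
body[1] mov  r5, #0x19 -> r5=0x19
body[2] add  r6, r2, r5 -> r6=0x6c
body[3] sub  r5, r6, #57 -> r5=0x33
body[4] sub  r2, r5, #10 -> r2=0x29
body[5] mov  r4, r2 -> r4=0x29
body[6] sub  r0, r1, r5 -> r0=0x30
epilogue: pop r6=0xe8, sp=0x85
epilogue: pop r1=0xeb, sp=0x86
r1 is callee-saved -> restored

REG = 0xeb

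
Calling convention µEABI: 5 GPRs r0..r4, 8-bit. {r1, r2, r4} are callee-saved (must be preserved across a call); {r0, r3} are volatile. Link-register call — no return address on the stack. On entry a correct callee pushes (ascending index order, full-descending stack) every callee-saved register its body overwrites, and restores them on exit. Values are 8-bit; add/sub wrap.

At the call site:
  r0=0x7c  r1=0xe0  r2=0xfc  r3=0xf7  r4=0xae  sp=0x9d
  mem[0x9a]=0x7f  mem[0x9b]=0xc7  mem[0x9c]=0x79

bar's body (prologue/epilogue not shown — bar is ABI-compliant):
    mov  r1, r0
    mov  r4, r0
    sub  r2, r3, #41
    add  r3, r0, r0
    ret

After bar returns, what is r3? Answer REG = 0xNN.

REG = 0xf8

prologue: push r1 -> mem[0x9c]=0xe0, sp=0x9c
prologue: push r2 -> mem[0x9b]=0xfc, sp=0x9b
prologue: push r4 -> mem[0x9a]=0xae, sp=0x9a
body[0] mov  r1, r0 -> r1=0x7c
body[1] mov  r4, r0 -> r4=0x7c
body[2] sub  r2, r3, #41 -> r2=0xce
body[3] add  r3, r0, r0 -> r3=0xf8
epilogue: pop r4=0xae, sp=0x9b
epilogue: pop r2=0xfc, sp=0x9c
epilogue: pop r1=0xe0, sp=0x9d
r3 is caller-saved -> body value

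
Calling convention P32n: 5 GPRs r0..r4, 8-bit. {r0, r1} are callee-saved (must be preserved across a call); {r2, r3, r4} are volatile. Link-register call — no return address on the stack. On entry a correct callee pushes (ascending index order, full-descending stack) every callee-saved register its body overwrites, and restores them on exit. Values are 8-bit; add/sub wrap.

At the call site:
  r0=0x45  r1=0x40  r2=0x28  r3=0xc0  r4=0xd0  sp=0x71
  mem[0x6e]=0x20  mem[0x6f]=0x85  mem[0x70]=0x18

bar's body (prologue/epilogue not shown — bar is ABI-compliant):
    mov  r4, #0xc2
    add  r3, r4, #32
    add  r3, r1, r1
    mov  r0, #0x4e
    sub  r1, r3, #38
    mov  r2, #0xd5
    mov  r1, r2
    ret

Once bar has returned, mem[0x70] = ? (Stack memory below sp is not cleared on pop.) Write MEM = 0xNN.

prologue: push r0 -> mem[0x70]=0x45, sp=0x70
prologue: push r1 -> mem[0x6f]=0x40, sp=0x6f
body[0] mov  r4, #0xc2 -> r4=0xc2
body[1] add  r3, r4, #32 -> r3=0xe2
body[2] add  r3, r1, r1 -> r3=0x80
body[3] mov  r0, #0x4e -> r0=0x4e
body[4] sub  r1, r3, #38 -> r1=0x5a
body[5] mov  r2, #0xd5 -> r2=0xd5
body[6] mov  r1, r2 -> r1=0xd5
epilogue: pop r1=0x40, sp=0x70
epilogue: pop r0=0x45, sp=0x71
prologue pushed ['r0', 'r1'] at ['0x70', '0x6f']

MEM = 0x45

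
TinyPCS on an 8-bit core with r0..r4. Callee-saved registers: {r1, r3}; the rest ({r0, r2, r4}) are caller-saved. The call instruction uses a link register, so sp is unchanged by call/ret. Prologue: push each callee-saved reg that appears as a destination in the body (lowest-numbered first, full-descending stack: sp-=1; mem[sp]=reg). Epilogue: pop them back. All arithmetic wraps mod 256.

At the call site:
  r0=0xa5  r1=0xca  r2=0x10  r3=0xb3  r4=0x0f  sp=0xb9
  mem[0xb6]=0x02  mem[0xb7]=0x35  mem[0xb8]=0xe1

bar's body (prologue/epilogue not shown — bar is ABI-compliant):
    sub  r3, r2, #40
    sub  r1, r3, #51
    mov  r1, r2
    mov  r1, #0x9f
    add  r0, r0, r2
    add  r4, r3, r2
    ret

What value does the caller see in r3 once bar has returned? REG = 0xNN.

REG = 0xb3

prologue: push r1 → mem[0xb8]=0xca, sp=0xb8
prologue: push r3 → mem[0xb7]=0xb3, sp=0xb7
body[0] sub  r3, r2, #40 → r3=0xe8
body[1] sub  r1, r3, #51 → r1=0xb5
body[2] mov  r1, r2 → r1=0x10
body[3] mov  r1, #0x9f → r1=0x9f
body[4] add  r0, r0, r2 → r0=0xb5
body[5] add  r4, r3, r2 → r4=0xf8
epilogue: pop r3=0xb3, sp=0xb8
epilogue: pop r1=0xca, sp=0xb9
r3 is callee-saved → restored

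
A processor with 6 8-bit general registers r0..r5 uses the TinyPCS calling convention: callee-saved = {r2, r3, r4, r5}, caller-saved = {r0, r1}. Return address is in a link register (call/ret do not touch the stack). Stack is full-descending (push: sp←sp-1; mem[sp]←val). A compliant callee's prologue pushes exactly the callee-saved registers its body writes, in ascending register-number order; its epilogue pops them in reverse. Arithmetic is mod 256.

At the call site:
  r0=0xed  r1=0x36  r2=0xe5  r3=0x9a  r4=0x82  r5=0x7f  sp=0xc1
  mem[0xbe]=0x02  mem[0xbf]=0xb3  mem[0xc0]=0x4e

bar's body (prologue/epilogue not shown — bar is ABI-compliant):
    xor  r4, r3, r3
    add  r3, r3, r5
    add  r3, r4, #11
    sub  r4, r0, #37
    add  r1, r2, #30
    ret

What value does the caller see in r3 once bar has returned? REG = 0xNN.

REG = 0x9a

prologue: push r3 → mem[0xc0]=0x9a, sp=0xc0
prologue: push r4 → mem[0xbf]=0x82, sp=0xbf
body[0] xor  r4, r3, r3 → r4=0x00
body[1] add  r3, r3, r5 → r3=0x19
body[2] add  r3, r4, #11 → r3=0x0b
body[3] sub  r4, r0, #37 → r4=0xc8
body[4] add  r1, r2, #30 → r1=0x03
epilogue: pop r4=0x82, sp=0xc0
epilogue: pop r3=0x9a, sp=0xc1
r3 is callee-saved → restored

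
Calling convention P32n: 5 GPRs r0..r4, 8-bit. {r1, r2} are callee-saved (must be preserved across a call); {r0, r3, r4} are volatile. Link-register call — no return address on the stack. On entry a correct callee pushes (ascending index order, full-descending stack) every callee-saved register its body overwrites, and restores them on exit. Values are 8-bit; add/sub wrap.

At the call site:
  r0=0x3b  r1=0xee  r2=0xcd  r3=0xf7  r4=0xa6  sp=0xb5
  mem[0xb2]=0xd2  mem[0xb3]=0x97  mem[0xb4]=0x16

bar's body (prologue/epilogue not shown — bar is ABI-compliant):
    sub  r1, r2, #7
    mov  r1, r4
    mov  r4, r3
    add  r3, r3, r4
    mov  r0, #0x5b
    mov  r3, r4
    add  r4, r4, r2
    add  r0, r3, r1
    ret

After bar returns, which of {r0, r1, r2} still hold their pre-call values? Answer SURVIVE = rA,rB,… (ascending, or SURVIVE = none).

prologue: push r1 → mem[0xb4]=0xee, sp=0xb4
body[0] sub  r1, r2, #7 → r1=0xc6
body[1] mov  r1, r4 → r1=0xa6
body[2] mov  r4, r3 → r4=0xf7
body[3] add  r3, r3, r4 → r3=0xee
body[4] mov  r0, #0x5b → r0=0x5b
body[5] mov  r3, r4 → r3=0xf7
body[6] add  r4, r4, r2 → r4=0xc4
body[7] add  r0, r3, r1 → r0=0x9d
epilogue: pop r1=0xee, sp=0xb5
r0: caller-saved, written=True
r1: callee-saved, written=True
r2: callee-saved, written=False

SURVIVE = r1,r2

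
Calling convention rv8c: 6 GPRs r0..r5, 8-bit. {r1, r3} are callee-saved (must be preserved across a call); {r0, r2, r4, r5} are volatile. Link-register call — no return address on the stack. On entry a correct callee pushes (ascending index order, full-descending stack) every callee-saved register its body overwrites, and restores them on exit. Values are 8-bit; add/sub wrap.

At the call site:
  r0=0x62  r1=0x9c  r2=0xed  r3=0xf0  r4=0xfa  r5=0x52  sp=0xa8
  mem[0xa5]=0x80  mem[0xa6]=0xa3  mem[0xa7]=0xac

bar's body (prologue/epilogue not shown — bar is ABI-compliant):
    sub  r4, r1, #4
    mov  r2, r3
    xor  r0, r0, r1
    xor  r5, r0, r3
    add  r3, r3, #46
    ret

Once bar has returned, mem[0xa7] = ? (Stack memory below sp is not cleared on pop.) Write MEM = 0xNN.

prologue: push r3 → mem[0xa7]=0xf0, sp=0xa7
body[0] sub  r4, r1, #4 → r4=0x98
body[1] mov  r2, r3 → r2=0xf0
body[2] xor  r0, r0, r1 → r0=0xfe
body[3] xor  r5, r0, r3 → r5=0x0e
body[4] add  r3, r3, #46 → r3=0x1e
epilogue: pop r3=0xf0, sp=0xa8
prologue pushed ['r3'] at ['0xa7']

MEM = 0xf0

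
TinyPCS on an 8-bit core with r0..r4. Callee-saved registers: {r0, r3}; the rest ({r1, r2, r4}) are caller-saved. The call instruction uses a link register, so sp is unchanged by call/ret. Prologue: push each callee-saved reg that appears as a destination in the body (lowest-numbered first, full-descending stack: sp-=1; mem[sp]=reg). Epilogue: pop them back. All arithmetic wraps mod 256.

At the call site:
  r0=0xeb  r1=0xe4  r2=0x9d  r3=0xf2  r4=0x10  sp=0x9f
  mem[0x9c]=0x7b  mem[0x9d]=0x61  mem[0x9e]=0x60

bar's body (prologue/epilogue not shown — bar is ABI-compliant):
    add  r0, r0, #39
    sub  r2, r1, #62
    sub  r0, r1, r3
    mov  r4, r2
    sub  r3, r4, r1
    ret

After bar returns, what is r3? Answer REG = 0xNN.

REG = 0xf2

prologue: push r0 → mem[0x9e]=0xeb, sp=0x9e
prologue: push r3 → mem[0x9d]=0xf2, sp=0x9d
body[0] add  r0, r0, #39 → r0=0x12
body[1] sub  r2, r1, #62 → r2=0xa6
body[2] sub  r0, r1, r3 → r0=0xf2
body[3] mov  r4, r2 → r4=0xa6
body[4] sub  r3, r4, r1 → r3=0xc2
epilogue: pop r3=0xf2, sp=0x9e
epilogue: pop r0=0xeb, sp=0x9f
r3 is callee-saved → restored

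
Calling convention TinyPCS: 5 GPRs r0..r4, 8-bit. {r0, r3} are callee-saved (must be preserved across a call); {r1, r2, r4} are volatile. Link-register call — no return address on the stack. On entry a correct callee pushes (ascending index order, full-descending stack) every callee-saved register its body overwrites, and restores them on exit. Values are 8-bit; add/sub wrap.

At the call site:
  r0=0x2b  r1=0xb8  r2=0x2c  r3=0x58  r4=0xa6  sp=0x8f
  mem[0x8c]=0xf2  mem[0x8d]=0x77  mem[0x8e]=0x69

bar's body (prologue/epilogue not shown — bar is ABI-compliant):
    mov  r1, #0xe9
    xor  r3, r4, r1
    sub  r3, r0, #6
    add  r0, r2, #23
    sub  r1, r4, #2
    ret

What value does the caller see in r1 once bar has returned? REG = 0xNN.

prologue: push r0 -> mem[0x8e]=0x2b, sp=0x8e
prologue: push r3 -> mem[0x8d]=0x58, sp=0x8d
body[0] mov  r1, #0xe9 -> r1=0xe9
body[1] xor  r3, r4, r1 -> r3=0x4f
body[2] sub  r3, r0, #6 -> r3=0x25
body[3] add  r0, r2, #23 -> r0=0x43
body[4] sub  r1, r4, #2 -> r1=0xa4
epilogue: pop r3=0x58, sp=0x8e
epilogue: pop r0=0x2b, sp=0x8f
r1 is caller-saved -> body value

REG = 0xa4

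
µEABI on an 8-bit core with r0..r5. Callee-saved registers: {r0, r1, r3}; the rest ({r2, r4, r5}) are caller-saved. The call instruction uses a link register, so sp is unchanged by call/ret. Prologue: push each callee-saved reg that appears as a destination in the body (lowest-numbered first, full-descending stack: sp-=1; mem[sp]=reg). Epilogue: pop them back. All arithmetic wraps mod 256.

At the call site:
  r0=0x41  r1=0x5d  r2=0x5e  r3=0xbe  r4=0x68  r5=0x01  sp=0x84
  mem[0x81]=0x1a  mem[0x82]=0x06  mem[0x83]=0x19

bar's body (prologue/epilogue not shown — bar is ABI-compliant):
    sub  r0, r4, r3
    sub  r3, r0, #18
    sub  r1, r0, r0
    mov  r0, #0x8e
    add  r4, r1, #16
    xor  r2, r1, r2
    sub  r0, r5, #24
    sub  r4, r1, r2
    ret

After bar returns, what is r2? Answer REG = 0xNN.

prologue: push r0 → mem[0x83]=0x41, sp=0x83
prologue: push r1 → mem[0x82]=0x5d, sp=0x82
prologue: push r3 → mem[0x81]=0xbe, sp=0x81
body[0] sub  r0, r4, r3 → r0=0xaa
body[1] sub  r3, r0, #18 → r3=0x98
body[2] sub  r1, r0, r0 → r1=0x00
body[3] mov  r0, #0x8e → r0=0x8e
body[4] add  r4, r1, #16 → r4=0x10
body[5] xor  r2, r1, r2 → r2=0x5e
body[6] sub  r0, r5, #24 → r0=0xe9
body[7] sub  r4, r1, r2 → r4=0xa2
epilogue: pop r3=0xbe, sp=0x82
epilogue: pop r1=0x5d, sp=0x83
epilogue: pop r0=0x41, sp=0x84
r2 is caller-saved → body value

REG = 0x5e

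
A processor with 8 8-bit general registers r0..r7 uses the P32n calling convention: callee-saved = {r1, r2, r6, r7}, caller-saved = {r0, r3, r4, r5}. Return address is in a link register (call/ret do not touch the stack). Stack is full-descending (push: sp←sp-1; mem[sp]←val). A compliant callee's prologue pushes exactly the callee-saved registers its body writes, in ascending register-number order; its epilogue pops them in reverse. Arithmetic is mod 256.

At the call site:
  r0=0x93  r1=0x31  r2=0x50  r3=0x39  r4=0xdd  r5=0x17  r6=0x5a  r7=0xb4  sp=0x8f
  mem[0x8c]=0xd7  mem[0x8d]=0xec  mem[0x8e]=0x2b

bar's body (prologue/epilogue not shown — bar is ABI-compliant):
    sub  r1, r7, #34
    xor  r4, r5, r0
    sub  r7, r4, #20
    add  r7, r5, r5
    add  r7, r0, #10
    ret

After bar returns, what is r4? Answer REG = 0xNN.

prologue: push r1 → mem[0x8e]=0x31, sp=0x8e
prologue: push r7 → mem[0x8d]=0xb4, sp=0x8d
body[0] sub  r1, r7, #34 → r1=0x92
body[1] xor  r4, r5, r0 → r4=0x84
body[2] sub  r7, r4, #20 → r7=0x70
body[3] add  r7, r5, r5 → r7=0x2e
body[4] add  r7, r0, #10 → r7=0x9d
epilogue: pop r7=0xb4, sp=0x8e
epilogue: pop r1=0x31, sp=0x8f
r4 is caller-saved → body value

REG = 0x84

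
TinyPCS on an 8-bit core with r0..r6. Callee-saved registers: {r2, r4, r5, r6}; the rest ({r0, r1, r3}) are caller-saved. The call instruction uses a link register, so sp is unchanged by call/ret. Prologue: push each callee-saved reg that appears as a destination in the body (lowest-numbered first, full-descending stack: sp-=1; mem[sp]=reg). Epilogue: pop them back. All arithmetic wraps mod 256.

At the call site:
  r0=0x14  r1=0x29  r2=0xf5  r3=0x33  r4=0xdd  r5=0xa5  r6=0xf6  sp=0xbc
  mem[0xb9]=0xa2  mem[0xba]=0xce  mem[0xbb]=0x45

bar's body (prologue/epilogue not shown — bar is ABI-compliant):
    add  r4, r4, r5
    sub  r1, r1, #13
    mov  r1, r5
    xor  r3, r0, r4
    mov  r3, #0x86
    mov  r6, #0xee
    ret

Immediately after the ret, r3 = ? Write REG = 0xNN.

prologue: push r4 -> mem[0xbb]=0xdd, sp=0xbb
prologue: push r6 -> mem[0xba]=0xf6, sp=0xba
body[0] add  r4, r4, r5 -> r4=0x82
body[1] sub  r1, r1, #13 -> r1=0x1c
body[2] mov  r1, r5 -> r1=0xa5
body[3] xor  r3, r0, r4 -> r3=0x96
body[4] mov  r3, #0x86 -> r3=0x86
body[5] mov  r6, #0xee -> r6=0xee
epilogue: pop r6=0xf6, sp=0xbb
epilogue: pop r4=0xdd, sp=0xbc
r3 is caller-saved -> body value

REG = 0x86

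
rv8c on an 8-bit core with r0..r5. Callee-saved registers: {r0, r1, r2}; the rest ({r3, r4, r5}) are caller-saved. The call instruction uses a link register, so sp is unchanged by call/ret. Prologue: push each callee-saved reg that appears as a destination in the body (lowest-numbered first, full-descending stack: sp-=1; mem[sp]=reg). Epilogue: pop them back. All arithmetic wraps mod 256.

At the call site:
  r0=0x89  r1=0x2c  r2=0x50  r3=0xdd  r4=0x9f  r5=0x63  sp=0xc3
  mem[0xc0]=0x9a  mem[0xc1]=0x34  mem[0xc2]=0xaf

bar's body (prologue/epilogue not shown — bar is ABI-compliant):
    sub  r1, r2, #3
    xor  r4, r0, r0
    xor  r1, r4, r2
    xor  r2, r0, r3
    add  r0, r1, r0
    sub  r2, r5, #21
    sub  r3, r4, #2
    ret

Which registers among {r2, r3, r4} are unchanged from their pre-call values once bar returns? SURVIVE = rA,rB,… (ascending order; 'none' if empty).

SURVIVE = r2

prologue: push r0 -> mem[0xc2]=0x89, sp=0xc2
prologue: push r1 -> mem[0xc1]=0x2c, sp=0xc1
prologue: push r2 -> mem[0xc0]=0x50, sp=0xc0
body[0] sub  r1, r2, #3 -> r1=0x4d
body[1] xor  r4, r0, r0 -> r4=0x00
body[2] xor  r1, r4, r2 -> r1=0x50
body[3] xor  r2, r0, r3 -> r2=0x54
body[4] add  r0, r1, r0 -> r0=0xd9
body[5] sub  r2, r5, #21 -> r2=0x4e
body[6] sub  r3, r4, #2 -> r3=0xfe
epilogue: pop r2=0x50, sp=0xc1
epilogue: pop r1=0x2c, sp=0xc2
epilogue: pop r0=0x89, sp=0xc3
r2: callee-saved, written=True
r3: caller-saved, written=True
r4: caller-saved, written=True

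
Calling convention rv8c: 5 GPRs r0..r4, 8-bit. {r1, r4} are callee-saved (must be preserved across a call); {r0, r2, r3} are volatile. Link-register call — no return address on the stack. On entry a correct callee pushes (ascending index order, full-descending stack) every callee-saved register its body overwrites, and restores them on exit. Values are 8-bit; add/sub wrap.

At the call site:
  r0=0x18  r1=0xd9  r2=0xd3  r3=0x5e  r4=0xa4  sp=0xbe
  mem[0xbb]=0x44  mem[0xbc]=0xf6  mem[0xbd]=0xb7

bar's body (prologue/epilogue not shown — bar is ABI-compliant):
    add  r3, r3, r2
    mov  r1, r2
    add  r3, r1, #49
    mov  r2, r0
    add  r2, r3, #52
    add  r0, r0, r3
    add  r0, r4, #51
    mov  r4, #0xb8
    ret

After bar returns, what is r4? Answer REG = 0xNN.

prologue: push r1 -> mem[0xbd]=0xd9, sp=0xbd
prologue: push r4 -> mem[0xbc]=0xa4, sp=0xbc
body[0] add  r3, r3, r2 -> r3=0x31
body[1] mov  r1, r2 -> r1=0xd3
body[2] add  r3, r1, #49 -> r3=0x04
body[3] mov  r2, r0 -> r2=0x18
body[4] add  r2, r3, #52 -> r2=0x38
body[5] add  r0, r0, r3 -> r0=0x1c
body[6] add  r0, r4, #51 -> r0=0xd7
body[7] mov  r4, #0xb8 -> r4=0xb8
epilogue: pop r4=0xa4, sp=0xbd
epilogue: pop r1=0xd9, sp=0xbe
r4 is callee-saved -> restored

REG = 0xa4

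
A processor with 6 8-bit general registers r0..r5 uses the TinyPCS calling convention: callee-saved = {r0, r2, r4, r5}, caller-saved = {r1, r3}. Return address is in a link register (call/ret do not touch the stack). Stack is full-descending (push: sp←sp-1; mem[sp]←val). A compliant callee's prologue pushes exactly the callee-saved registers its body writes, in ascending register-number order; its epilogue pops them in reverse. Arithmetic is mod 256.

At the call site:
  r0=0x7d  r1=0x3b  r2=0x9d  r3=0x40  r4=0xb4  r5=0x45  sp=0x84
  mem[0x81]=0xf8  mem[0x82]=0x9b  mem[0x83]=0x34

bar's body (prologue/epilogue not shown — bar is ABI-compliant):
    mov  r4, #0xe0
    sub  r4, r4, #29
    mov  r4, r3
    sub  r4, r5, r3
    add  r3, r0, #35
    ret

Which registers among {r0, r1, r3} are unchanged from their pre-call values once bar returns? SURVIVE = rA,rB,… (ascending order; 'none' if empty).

SURVIVE = r0,r1

prologue: push r4 -> mem[0x83]=0xb4, sp=0x83
body[0] mov  r4, #0xe0 -> r4=0xe0
body[1] sub  r4, r4, #29 -> r4=0xc3
body[2] mov  r4, r3 -> r4=0x40
body[3] sub  r4, r5, r3 -> r4=0x05
body[4] add  r3, r0, #35 -> r3=0xa0
epilogue: pop r4=0xb4, sp=0x84
r0: callee-saved, written=False
r1: caller-saved, written=False
r3: caller-saved, written=True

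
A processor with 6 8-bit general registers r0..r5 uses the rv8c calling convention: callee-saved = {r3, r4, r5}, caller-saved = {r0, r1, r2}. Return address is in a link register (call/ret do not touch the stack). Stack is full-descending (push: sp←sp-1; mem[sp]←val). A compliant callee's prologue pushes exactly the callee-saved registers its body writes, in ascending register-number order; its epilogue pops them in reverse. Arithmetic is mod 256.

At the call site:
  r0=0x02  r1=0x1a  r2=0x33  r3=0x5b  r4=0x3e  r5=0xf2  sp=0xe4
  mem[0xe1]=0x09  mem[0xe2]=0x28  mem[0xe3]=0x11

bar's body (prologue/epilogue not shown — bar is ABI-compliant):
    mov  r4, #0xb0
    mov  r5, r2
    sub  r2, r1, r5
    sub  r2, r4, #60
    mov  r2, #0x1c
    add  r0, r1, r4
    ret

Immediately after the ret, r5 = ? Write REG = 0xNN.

prologue: push r4 -> mem[0xe3]=0x3e, sp=0xe3
prologue: push r5 -> mem[0xe2]=0xf2, sp=0xe2
body[0] mov  r4, #0xb0 -> r4=0xb0
body[1] mov  r5, r2 -> r5=0x33
body[2] sub  r2, r1, r5 -> r2=0xe7
body[3] sub  r2, r4, #60 -> r2=0x74
body[4] mov  r2, #0x1c -> r2=0x1c
body[5] add  r0, r1, r4 -> r0=0xca
epilogue: pop r5=0xf2, sp=0xe3
epilogue: pop r4=0x3e, sp=0xe4
r5 is callee-saved -> restored

REG = 0xf2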